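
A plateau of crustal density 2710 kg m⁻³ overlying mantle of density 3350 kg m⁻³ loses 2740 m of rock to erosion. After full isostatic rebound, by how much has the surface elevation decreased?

523 m

Rebound u = e ρ_c/ρ_m = 2740 m × 2710/3350 = 2217 m.
Net surface drop = e − u = 2740 m − 2217 m = e (ρ_m − ρ_c)/ρ_m = 523 m.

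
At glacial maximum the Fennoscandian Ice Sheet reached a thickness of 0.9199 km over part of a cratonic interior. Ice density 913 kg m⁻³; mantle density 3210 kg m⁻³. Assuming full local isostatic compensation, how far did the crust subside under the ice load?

0.262 km

For local isostatic compensation: the ice load ρ_ice t is balanced by mantle displaced below, ρ_m s.
s = t ρ_ice / ρ_m = 0.9199 km × 913/3210 = 0.262 km.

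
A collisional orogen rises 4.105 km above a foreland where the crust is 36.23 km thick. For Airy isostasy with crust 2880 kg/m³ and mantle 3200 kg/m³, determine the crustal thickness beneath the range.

77.3 km

Root depth r = h ρ_c / (ρ_m − ρ_c) = 4.105 km × 2880 / 320 = 36.95 km.
Total thickness = T + h + r = 36.23 km + 4.105 km + 36.95 km = 77.3 km.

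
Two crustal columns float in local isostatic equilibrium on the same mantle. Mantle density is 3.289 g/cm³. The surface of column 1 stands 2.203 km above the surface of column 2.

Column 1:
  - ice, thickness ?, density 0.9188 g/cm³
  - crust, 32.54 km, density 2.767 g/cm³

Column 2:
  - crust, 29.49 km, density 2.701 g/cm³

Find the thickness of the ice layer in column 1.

Take the compensation level at the base of the deeper column (depth z_c below the surface of column 1) and equate Σ ρ_i t_i down to z_c; mantle fills any gap and the z_c terms cancel.
Column 1: x×0.9188 + 32.54×2.767 + (z_c − 32.54 − x)×3.289
Column 2: 2.203×0 + 29.49×2.701 + (z_c − 2.203 − 29.49)×3.289
The z_c×3.289 term appears on both sides and cancels. Collect the known terms of each column as K = Σ(ρt)_known − 3.289 × (depth of known layers): K_1 = 90.03818 − 3.289×32.54 = −16.98588; K_2 = 79.65249 − 3.289×(2.203 + 29.49) = −24.585787.
Balance: K_1 − x×(3.289 − 0.9188) = K_2, so x = (K_1 − K_2)/(3.289 − 0.9188) = 7.59991/2.3702 = 3.21 km.

3.21 km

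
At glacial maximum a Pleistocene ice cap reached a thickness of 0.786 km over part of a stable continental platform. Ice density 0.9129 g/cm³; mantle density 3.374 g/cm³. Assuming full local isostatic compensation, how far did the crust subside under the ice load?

0.213 km

By Archimedes' principle applied to the lithosphere: the ice load ρ_ice t is balanced by mantle displaced below, ρ_m s.
s = t ρ_ice / ρ_m = 0.786 km × 0.9129/3.374 = 0.213 km.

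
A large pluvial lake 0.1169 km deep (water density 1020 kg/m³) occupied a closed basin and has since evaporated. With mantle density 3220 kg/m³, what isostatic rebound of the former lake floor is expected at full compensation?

0.037 km

u = d ρ_w/ρ_m = 0.1169 km × 1020/3220 = 0.037 km.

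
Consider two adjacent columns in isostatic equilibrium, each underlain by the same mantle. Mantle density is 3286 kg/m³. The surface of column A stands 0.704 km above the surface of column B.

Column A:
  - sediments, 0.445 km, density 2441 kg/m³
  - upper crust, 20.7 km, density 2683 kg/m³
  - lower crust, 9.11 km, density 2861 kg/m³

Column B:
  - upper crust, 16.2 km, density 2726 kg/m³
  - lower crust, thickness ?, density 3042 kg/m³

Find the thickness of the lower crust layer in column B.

Take the compensation level at the base of the deeper column (depth z_c below the surface of column A) and equate Σ ρ_i t_i down to z_c; mantle fills any gap and the z_c terms cancel.
Column A: 0.445×2441 + 20.7×2683 + 9.11×2861 + (z_c − 30.255)×3286
Column B: 0.704×0 + 16.2×2726 + x×3042 + (z_c − 0.704 − 16.2 − x)×3286
The z_c×3286 term appears on both sides and cancels. Collect the known terms of each column as K = Σ(ρt)_known − 3286 × (depth of known layers): K_A = 82688.055 − 3286×30.255 = −16729.875; K_B = 44161.2 − 3286×(0.704 + 16.2) = −11385.344.
Balance: K_A = K_B − x×(3286 − 3042), so x = (K_B − K_A)/(3286 − 3042) = 5344.53/244 = 21.9 km.

21.9 km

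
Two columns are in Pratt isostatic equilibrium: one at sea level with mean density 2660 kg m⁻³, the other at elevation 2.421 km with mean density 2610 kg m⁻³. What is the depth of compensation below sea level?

ρ_ref D = ρ (D + h) → D (ρ_ref − ρ) = ρ h.
D = ρ h/(ρ_ref − ρ) = 2610 × 2.421 km/(2660 − 2610) = 126 km.

126 km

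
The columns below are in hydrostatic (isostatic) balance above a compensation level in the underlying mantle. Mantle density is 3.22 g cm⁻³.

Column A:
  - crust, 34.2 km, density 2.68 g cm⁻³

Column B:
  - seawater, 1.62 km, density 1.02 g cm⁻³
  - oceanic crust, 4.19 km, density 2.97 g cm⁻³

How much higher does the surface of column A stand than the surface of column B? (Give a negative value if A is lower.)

For any compensation level in the mantle, the mantle terms cancel and isostasy reduces to e = (Σt_A − Σt_B) − (Σ(ρt)_A − Σ(ρt)_B) / ρ_m.
Σt_A = 34.2 km; Σt_B = 5.81 km; Σ(ρt)_A = 91.656; Σ(ρt)_B = 14.0967 (in km·g cm⁻³).
e = (34.2 − 5.81) − (91.656 − 14.0967) / 3.22 = 4.3 km.

4.3 km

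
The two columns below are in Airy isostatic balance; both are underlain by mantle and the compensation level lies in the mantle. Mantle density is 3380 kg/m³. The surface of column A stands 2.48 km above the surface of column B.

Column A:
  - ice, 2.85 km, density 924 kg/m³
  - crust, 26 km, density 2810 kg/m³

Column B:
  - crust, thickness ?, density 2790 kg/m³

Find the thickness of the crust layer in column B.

22.8 km

Take the compensation level at the base of the deeper column (depth z_c below the surface of column A) and equate Σ ρ_i t_i down to z_c; mantle fills any gap and the z_c terms cancel.
Column A: 2.85×924 + 26×2810 + (z_c − 28.85)×3380
Column B: 2.48×0 + x×2790 + (z_c − 2.48 − 0 − x)×3380
The z_c×3380 term appears on both sides and cancels. Collect the known terms of each column as K = Σ(ρt)_known − 3380 × (depth of known layers): K_A = 75693.4 − 3380×28.85 = −21819.6; K_B = 0 − 3380×(2.48 + 0) = −8382.4.
Balance: K_A = K_B − x×(3380 − 2790), so x = (K_B − K_A)/(3380 − 2790) = 13437.2/590 = 22.8 km.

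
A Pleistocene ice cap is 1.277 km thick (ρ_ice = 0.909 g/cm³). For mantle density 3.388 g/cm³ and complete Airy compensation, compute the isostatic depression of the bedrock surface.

By Archimedes' principle applied to the lithosphere: the ice load ρ_ice t is balanced by mantle displaced below, ρ_m s.
s = t ρ_ice / ρ_m = 1.277 km × 0.909/3.388 = 0.343 km.

0.343 km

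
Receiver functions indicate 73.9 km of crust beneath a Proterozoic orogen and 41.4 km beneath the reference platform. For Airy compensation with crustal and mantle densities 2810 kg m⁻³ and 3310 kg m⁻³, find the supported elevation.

4.91 km

Excess crust Δ = 73.9 km − 41.4 km = 32.5 km, split between elevation h and root r with h + r = Δ.
Airy balance ρ_c h = (ρ_m − ρ_c) r gives r = h ρ_c/(ρ_m − ρ_c), so h (1 + ρ_c/(ρ_m − ρ_c)) = Δ, i.e. h = Δ (ρ_m − ρ_c)/ρ_m.
h = 32.5 km × 500/3310 = 4.91 km.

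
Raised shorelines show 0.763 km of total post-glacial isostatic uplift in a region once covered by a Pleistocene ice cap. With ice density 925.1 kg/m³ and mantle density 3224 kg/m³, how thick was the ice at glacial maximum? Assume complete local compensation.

u = t ρ_ice/ρ_m → t = u ρ_m/ρ_ice = 0.763 km × 3224/925.1 = 2.66 km.

2.66 km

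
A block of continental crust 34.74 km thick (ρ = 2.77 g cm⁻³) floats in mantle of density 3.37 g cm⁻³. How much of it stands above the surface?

Floating equilibrium: submerged depth d = t ρ_obj/ρ_fluid = 34.74 km × 2.77/3.37 = 28.55 km.
Freeboard = t − d = 34.74 km − 28.55 km = 6.19 km.

6.19 km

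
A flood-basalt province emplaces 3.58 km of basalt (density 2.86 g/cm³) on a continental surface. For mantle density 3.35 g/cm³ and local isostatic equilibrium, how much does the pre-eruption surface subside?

3.06 km

Subaerial loading: s = t ρ_load / ρ_m.
s = 3.58 km × 2.86/3.35 = 3.06 km.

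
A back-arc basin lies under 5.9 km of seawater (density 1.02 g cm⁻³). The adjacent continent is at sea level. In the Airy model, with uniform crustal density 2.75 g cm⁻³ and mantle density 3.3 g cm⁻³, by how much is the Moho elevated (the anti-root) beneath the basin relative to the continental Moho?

Equating mass per unit area of the two columns: replacing crust with seawater at the top is compensated by replacing crust with mantle at the base: d (ρ_c − ρ_w) = a (ρ_m − ρ_c).
a = d (ρ_c − ρ_w)/(ρ_m − ρ_c) = 5.9 km × 1.73/0.55 = 18.6 km.

18.6 km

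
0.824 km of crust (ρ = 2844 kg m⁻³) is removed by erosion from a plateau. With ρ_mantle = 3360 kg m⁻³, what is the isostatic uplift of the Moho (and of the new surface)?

0.697 km

Unloading: uplift u = e ρ_c/ρ_m = 0.824 km × 2844/3360 = 0.697 km.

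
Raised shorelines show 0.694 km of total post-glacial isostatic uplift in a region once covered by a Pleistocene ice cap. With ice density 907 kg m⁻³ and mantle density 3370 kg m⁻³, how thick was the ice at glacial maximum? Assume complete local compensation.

u = t ρ_ice/ρ_m → t = u ρ_m/ρ_ice = 0.694 km × 3370/907 = 2.58 km.

2.58 km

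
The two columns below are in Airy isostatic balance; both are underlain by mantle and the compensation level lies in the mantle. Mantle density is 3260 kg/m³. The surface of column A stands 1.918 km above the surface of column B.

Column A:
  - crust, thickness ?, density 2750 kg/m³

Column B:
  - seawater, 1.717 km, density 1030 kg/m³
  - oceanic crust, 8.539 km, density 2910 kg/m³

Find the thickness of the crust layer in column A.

25.6 km

Take the compensation level at the base of the deeper column (depth z_c below the surface of column A) and equate Σ ρ_i t_i down to z_c; mantle fills any gap and the z_c terms cancel.
Column A: x×2750 + (z_c − 0 − x)×3260
Column B: 1.918×0 + 1.717×1030 + 8.539×2910 + (z_c − 1.918 − 10.256)×3260
The z_c×3260 term appears on both sides and cancels. Collect the known terms of each column as K = Σ(ρt)_known − 3260 × (depth of known layers): K_A = 0 − 3260×0 = 0; K_B = 26617 − 3260×(1.918 + 10.256) = −13070.24.
Balance: K_A − x×(3260 − 2750) = K_B, so x = (K_A − K_B)/(3260 − 2750) = 13070.2/510 = 25.6 km.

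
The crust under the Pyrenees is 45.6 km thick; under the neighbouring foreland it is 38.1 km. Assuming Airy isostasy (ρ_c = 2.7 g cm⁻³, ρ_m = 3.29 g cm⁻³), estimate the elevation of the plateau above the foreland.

1.34 km

Excess crust Δ = 45.6 km − 38.1 km = 7.5 km, split between elevation h and root r with h + r = Δ.
Airy balance ρ_c h = (ρ_m − ρ_c) r gives r = h ρ_c/(ρ_m − ρ_c), so h (1 + ρ_c/(ρ_m − ρ_c)) = Δ, i.e. h = Δ (ρ_m − ρ_c)/ρ_m.
h = 7.5 km × 0.59/3.29 = 1.34 km.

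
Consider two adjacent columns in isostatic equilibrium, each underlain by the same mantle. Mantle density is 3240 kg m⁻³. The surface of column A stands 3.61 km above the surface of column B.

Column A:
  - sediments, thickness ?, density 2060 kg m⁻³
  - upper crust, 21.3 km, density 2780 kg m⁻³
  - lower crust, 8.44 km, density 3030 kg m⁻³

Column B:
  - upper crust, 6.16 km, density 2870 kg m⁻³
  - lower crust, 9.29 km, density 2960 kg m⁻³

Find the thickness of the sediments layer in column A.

4.24 km

Take the compensation level at the base of the deeper column (depth z_c below the surface of column A) and equate Σ ρ_i t_i down to z_c; mantle fills any gap and the z_c terms cancel.
Column A: x×2060 + 21.3×2780 + 8.44×3030 + (z_c − 29.74 − x)×3240
Column B: 3.61×0 + 6.16×2870 + 9.29×2960 + (z_c − 3.61 − 15.45)×3240
The z_c×3240 term appears on both sides and cancels. Collect the known terms of each column as K = Σ(ρt)_known − 3240 × (depth of known layers): K_A = 84787.2 − 3240×29.74 = −11570.4; K_B = 45177.6 − 3240×(3.61 + 15.45) = −16576.8.
Balance: K_A − x×(3240 − 2060) = K_B, so x = (K_A − K_B)/(3240 − 2060) = 5006.4/1180 = 4.24 km.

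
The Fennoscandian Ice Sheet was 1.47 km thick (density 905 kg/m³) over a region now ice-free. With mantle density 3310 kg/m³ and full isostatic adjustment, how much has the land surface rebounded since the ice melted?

Removing the load lets mantle flow back in; uplift u satisfies ρ_ice t = ρ_m u.
u = t ρ_ice/ρ_m = 1.47 km × 905/3310 = 0.402 km.

0.402 km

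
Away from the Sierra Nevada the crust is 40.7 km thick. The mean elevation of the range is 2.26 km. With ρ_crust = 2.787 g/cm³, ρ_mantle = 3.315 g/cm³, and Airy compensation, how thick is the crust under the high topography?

Root depth r = h ρ_c / (ρ_m − ρ_c) = 2.26 km × 2.787 / 0.528 = 11.93 km.
Total thickness = T + h + r = 40.7 km + 2.26 km + 11.93 km = 54.9 km.

54.9 km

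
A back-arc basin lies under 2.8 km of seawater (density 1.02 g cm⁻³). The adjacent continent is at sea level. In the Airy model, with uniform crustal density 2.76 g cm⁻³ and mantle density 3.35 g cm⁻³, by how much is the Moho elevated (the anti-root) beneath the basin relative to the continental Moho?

8.26 km

For local isostatic compensation: replacing crust with seawater at the top is compensated by replacing crust with mantle at the base: d (ρ_c − ρ_w) = a (ρ_m − ρ_c).
a = d (ρ_c − ρ_w)/(ρ_m − ρ_c) = 2.8 km × 1.74/0.59 = 8.26 km.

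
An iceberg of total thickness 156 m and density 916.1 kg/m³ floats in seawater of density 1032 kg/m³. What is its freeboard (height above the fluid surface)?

17.5 m

Floating equilibrium: submerged depth d = t ρ_obj/ρ_fluid = 156 m × 916.1/1032 = 138.5 m.
Freeboard = t − d = 156 m − 138.5 m = 17.5 m.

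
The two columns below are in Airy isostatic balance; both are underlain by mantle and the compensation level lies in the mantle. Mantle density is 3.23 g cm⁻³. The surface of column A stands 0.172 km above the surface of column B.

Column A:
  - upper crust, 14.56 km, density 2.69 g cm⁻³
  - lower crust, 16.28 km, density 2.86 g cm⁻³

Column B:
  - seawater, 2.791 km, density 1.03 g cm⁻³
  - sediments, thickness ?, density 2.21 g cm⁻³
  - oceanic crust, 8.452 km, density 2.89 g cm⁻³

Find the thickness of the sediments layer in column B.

Take the compensation level at the base of the deeper column (depth z_c below the surface of column A) and equate Σ ρ_i t_i down to z_c; mantle fills any gap and the z_c terms cancel.
Column A: 14.56×2.69 + 16.28×2.86 + (z_c − 30.84)×3.23
Column B: 0.172×0 + 2.791×1.03 + x×2.21 + 8.452×2.89 + (z_c − 0.172 − 11.243 − x)×3.23
The z_c×3.23 term appears on both sides and cancels. Collect the known terms of each column as K = Σ(ρt)_known − 3.23 × (depth of known layers): K_A = 85.7272 − 3.23×30.84 = −13.886; K_B = 27.30101 − 3.23×(0.172 + 11.243) = −9.56944.
Balance: K_A = K_B − x×(3.23 − 2.21), so x = (K_B − K_A)/(3.23 − 2.21) = 4.31656/1.02 = 4.23 km.

4.23 km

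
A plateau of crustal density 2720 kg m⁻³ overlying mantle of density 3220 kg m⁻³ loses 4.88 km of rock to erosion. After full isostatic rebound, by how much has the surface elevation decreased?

0.758 km

Rebound u = e ρ_c/ρ_m = 4.88 km × 2720/3220 = 4.122 km.
Net surface drop = e − u = 4.88 km − 4.122 km = e (ρ_m − ρ_c)/ρ_m = 0.758 km.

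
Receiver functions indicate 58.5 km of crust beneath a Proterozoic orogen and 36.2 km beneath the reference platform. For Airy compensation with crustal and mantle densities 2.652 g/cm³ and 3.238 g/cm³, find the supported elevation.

4.04 km

Excess crust Δ = 58.5 km − 36.2 km = 22.3 km, split between elevation h and root r with h + r = Δ.
Airy balance ρ_c h = (ρ_m − ρ_c) r gives r = h ρ_c/(ρ_m − ρ_c), so h (1 + ρ_c/(ρ_m − ρ_c)) = Δ, i.e. h = Δ (ρ_m − ρ_c)/ρ_m.
h = 22.3 km × 0.586/3.238 = 4.04 km.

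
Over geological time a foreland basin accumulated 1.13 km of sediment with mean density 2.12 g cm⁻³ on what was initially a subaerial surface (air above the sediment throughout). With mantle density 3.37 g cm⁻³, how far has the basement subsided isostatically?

Subaerial load: s = t ρ_sed / ρ_m = 1.13 km × 2.12/3.37 = 0.711 km.

0.711 km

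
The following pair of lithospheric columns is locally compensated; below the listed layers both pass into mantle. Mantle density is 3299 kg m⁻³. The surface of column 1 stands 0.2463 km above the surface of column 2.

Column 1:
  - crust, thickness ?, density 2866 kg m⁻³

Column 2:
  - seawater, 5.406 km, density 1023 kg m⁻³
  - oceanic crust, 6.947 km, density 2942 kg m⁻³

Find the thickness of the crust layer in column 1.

36 km

Take the compensation level at the base of the deeper column (depth z_c below the surface of column 1) and equate Σ ρ_i t_i down to z_c; mantle fills any gap and the z_c terms cancel.
Column 1: x×2866 + (z_c − 0 − x)×3299
Column 2: 0.2463×0 + 5.406×1023 + 6.947×2942 + (z_c − 0.2463 − 12.353)×3299
The z_c×3299 term appears on both sides and cancels. Collect the known terms of each column as K = Σ(ρt)_known − 3299 × (depth of known layers): K_1 = 0 − 3299×0 = 0; K_2 = 25968.412 − 3299×(0.2463 + 12.353) = −15596.6787.
Balance: K_1 − x×(3299 − 2866) = K_2, so x = (K_1 − K_2)/(3299 − 2866) = 15596.7/433 = 36 km.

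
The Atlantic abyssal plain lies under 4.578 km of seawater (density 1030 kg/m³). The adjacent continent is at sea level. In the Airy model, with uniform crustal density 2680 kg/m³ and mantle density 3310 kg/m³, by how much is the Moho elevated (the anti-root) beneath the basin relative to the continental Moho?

12 km

In Airy isostatic equilibrium: replacing crust with seawater at the top is compensated by replacing crust with mantle at the base: d (ρ_c − ρ_w) = a (ρ_m − ρ_c).
a = d (ρ_c − ρ_w)/(ρ_m − ρ_c) = 4.578 km × 1650/630 = 12 km.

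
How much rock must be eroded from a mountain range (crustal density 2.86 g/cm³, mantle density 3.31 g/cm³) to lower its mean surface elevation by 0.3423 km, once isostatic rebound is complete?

Net drop Δ = e − u = e − e ρ_c/ρ_m = e (ρ_m − ρ_c)/ρ_m.
e = Δ ρ_m/(ρ_m − ρ_c) = 0.3423 km × 3.31/0.45 = 2.52 km.

2.52 km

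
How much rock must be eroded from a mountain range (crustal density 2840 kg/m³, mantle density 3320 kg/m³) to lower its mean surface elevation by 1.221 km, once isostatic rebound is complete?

Net drop Δ = e − u = e − e ρ_c/ρ_m = e (ρ_m − ρ_c)/ρ_m.
e = Δ ρ_m/(ρ_m − ρ_c) = 1.221 km × 3320/480 = 8.45 km.

8.45 km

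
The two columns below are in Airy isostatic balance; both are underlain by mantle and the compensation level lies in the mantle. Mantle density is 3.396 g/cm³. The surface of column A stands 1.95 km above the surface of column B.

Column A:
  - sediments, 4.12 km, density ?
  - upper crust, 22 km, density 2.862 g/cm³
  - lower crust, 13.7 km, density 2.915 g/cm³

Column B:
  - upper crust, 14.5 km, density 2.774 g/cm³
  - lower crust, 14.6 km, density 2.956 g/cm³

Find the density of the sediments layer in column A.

Take the compensation level at the base of the deeper column (depth z_c below the surface of column A) and equate Σ ρ_i t_i down to z_c; mantle fills any gap and the z_c terms cancel.
Column A: 4.12×ρ + 22×2.862 + 13.7×2.915 + (z_c − 39.82)×3.396
Column B: 1.95×0 + 14.5×2.774 + 14.6×2.956 + (z_c − 1.95 − 29.1)×3.396
The z_c×3.396 term appears on both sides and cancels. Collect the known terms of each column as K = Σ(ρt)_known − 3.396 × (depth of known layers): K_A = 102.8995 − 3.396×39.82 = −32.32922; K_B = 83.3806 − 3.396×(1.95 + 29.1) = −22.0652.
Balance: K_A + 4.12×ρ = K_B, so ρ = (K_B − K_A)/4.12 = 10.264/4.12 = 2.49 g/cm³.

2.49 g/cm³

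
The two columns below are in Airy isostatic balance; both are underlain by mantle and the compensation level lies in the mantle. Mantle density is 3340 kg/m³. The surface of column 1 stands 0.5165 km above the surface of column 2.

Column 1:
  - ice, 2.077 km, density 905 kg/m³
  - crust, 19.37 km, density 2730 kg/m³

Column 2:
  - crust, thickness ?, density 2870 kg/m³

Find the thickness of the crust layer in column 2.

Take the compensation level at the base of the deeper column (depth z_c below the surface of column 1) and equate Σ ρ_i t_i down to z_c; mantle fills any gap and the z_c terms cancel.
Column 1: 2.077×905 + 19.37×2730 + (z_c − 21.447)×3340
Column 2: 0.5165×0 + x×2870 + (z_c − 0.5165 − 0 − x)×3340
The z_c×3340 term appears on both sides and cancels. Collect the known terms of each column as K = Σ(ρt)_known − 3340 × (depth of known layers): K_1 = 54759.785 − 3340×21.447 = −16873.195; K_2 = 0 − 3340×(0.5165 + 0) = −1725.11.
Balance: K_1 = K_2 − x×(3340 − 2870), so x = (K_2 − K_1)/(3340 − 2870) = 15148.1/470 = 32.2 km.

32.2 km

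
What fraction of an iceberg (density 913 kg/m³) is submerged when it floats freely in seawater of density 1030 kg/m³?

0.886

Submerged fraction = ρ_obj/ρ_fluid = 913/1030 = 0.886.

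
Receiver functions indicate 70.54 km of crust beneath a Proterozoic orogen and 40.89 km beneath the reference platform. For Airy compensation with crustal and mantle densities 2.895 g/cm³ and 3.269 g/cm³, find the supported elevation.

Excess crust Δ = 70.54 km − 40.89 km = 29.65 km, split between elevation h and root r with h + r = Δ.
Airy balance ρ_c h = (ρ_m − ρ_c) r gives r = h ρ_c/(ρ_m − ρ_c), so h (1 + ρ_c/(ρ_m − ρ_c)) = Δ, i.e. h = Δ (ρ_m − ρ_c)/ρ_m.
h = 29.65 km × 0.374/3.269 = 3.39 km.

3.39 km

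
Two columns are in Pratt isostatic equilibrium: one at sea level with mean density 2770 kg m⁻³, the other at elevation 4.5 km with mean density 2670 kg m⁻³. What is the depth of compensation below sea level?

ρ_ref D = ρ (D + h) → D (ρ_ref − ρ) = ρ h.
D = ρ h/(ρ_ref − ρ) = 2670 × 4.5 km/(2770 − 2670) = 120 km.

120 km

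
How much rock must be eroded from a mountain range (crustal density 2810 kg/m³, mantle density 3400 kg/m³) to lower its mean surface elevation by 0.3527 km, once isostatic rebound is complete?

Net drop Δ = e − u = e − e ρ_c/ρ_m = e (ρ_m − ρ_c)/ρ_m.
e = Δ ρ_m/(ρ_m − ρ_c) = 0.3527 km × 3400/590 = 2.03 km.

2.03 km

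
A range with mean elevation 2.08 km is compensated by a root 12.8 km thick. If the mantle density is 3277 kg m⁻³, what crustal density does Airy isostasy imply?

2820 kg m⁻³

ρ_c h = (ρ_m − ρ_c) r → ρ_c (h + r) = ρ_m r → ρ_c = ρ_m r / (h + r).
ρ_c = 3277 × 12.8 km / (2.08 km + 12.8 km) = 2820 kg m⁻³.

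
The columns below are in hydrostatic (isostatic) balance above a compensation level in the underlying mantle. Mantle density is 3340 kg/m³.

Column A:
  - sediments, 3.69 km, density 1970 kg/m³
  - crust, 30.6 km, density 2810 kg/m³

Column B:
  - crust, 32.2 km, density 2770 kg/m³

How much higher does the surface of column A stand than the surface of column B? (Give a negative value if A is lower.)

0.874 km

For any compensation level in the mantle, the mantle terms cancel and isostasy reduces to e = (Σt_A − Σt_B) − (Σ(ρt)_A − Σ(ρt)_B) / ρ_m.
Σt_A = 34.29 km; Σt_B = 32.2 km; Σ(ρt)_A = 93255.3; Σ(ρt)_B = 89194 (in km·kg/m³).
e = (34.29 − 32.2) − (93255.3 − 89194) / 3340 = 0.874 km.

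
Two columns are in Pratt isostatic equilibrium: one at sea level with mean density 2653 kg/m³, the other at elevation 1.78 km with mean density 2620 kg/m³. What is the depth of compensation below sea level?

ρ_ref D = ρ (D + h) → D (ρ_ref − ρ) = ρ h.
D = ρ h/(ρ_ref − ρ) = 2620 × 1.78 km/(2653 − 2620) = 141 km.

141 km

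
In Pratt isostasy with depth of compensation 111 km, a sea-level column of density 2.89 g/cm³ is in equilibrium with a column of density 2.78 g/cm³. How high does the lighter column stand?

4.39 km

ρ_ref D = ρ (D + h) → h = D (ρ_ref − ρ)/ρ.
h = 111 km × (2.89 − 2.78)/2.78 = 4.39 km.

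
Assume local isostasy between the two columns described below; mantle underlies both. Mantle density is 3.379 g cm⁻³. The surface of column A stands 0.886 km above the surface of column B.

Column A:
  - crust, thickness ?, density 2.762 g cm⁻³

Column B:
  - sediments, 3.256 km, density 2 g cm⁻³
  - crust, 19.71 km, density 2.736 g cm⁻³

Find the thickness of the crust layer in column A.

32.7 km

Take the compensation level at the base of the deeper column (depth z_c below the surface of column A) and equate Σ ρ_i t_i down to z_c; mantle fills any gap and the z_c terms cancel.
Column A: x×2.762 + (z_c − 0 − x)×3.379
Column B: 0.886×0 + 3.256×2 + 19.71×2.736 + (z_c − 0.886 − 22.966)×3.379
The z_c×3.379 term appears on both sides and cancels. Collect the known terms of each column as K = Σ(ρt)_known − 3.379 × (depth of known layers): K_A = 0 − 3.379×0 = 0; K_B = 60.43856 − 3.379×(0.886 + 22.966) = −20.157348.
Balance: K_A − x×(3.379 − 2.762) = K_B, so x = (K_A − K_B)/(3.379 − 2.762) = 20.1573/0.617 = 32.7 km.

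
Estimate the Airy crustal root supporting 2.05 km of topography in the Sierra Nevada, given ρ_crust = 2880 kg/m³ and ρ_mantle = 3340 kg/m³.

Balancing pressure at the compensation depth: the weight of the topography is balanced by the buoyancy of the root, ρ_c h = (ρ_m − ρ_c) r.
r = h · ρ_c / (ρ_m − ρ_c) = 2.05 km × 2880 / (3340 − 2880) = 12.8 km.

12.8 km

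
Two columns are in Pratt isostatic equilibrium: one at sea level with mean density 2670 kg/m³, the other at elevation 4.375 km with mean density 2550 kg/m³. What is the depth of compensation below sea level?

93 km

ρ_ref D = ρ (D + h) → D (ρ_ref − ρ) = ρ h.
D = ρ h/(ρ_ref − ρ) = 2550 × 4.375 km/(2670 − 2550) = 93 km.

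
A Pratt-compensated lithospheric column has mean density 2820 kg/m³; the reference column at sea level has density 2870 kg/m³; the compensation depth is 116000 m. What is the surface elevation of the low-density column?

2060 m

ρ_ref D = ρ (D + h) → h = D (ρ_ref − ρ)/ρ.
h = 116000 m × (2870 − 2820)/2820 = 2060 m.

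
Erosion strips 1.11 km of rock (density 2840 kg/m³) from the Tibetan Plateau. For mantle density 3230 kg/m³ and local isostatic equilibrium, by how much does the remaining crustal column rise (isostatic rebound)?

Unloading: uplift u = e ρ_c/ρ_m = 1.11 km × 2840/3230 = 0.976 km.

0.976 km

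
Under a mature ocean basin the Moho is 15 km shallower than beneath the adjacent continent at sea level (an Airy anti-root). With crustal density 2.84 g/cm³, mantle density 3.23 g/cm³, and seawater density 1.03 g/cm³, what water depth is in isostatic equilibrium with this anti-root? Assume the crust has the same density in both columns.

Replacing a thickness d of crust by seawater at the top must be balanced by replacing crust with mantle at the base: d (ρ_c − ρ_w) = a (ρ_m − ρ_c).
d = a (ρ_m − ρ_c)/(ρ_c − ρ_w) = 15 km × 0.39/1.81 = 3.23 km.

3.23 km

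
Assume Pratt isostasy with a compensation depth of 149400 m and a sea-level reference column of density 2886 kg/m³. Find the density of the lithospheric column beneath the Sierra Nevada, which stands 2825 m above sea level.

Pratt balance: ρ_ref D = ρ (D + h).
ρ = ρ_ref D/(D + h) = 2886 × 149400 m/(149400 m + 2825 m) = 2830 kg/m³.

2830 kg/m³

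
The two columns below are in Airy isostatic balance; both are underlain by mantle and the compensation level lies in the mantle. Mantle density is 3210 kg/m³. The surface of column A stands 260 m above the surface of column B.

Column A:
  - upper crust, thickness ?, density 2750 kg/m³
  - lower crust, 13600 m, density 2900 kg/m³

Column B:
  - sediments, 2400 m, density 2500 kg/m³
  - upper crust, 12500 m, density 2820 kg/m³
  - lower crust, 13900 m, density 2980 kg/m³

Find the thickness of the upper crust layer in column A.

13900 m

Take the compensation level at the base of the deeper column (depth z_c below the surface of column A) and equate Σ ρ_i t_i down to z_c; mantle fills any gap and the z_c terms cancel.
Column A: x×2750 + 13600×2900 + (z_c − 13600 − x)×3210
Column B: 260×0 + 2400×2500 + 12500×2820 + 13900×2980 + (z_c − 260 − 28800)×3210
The z_c×3210 term appears on both sides and cancels. Collect the known terms of each column as K = Σ(ρt)_known − 3210 × (depth of known layers): K_A = 39440000 − 3210×13600 = −4216000; K_B = 82672000 − 3210×(260 + 28800) = −10610600.
Balance: K_A − x×(3210 − 2750) = K_B, so x = (K_A − K_B)/(3210 − 2750) = 6394600/460 = 13900 m.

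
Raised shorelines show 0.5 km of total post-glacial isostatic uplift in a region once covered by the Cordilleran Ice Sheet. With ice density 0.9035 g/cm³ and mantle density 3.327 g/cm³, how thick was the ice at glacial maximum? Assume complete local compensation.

u = t ρ_ice/ρ_m → t = u ρ_m/ρ_ice = 0.5 km × 3.327/0.9035 = 1.84 km.

1.84 km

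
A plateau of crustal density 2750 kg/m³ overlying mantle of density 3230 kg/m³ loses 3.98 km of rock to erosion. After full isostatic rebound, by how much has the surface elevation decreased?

Rebound u = e ρ_c/ρ_m = 3.98 km × 2750/3230 = 3.389 km.
Net surface drop = e − u = 3.98 km − 3.389 km = e (ρ_m − ρ_c)/ρ_m = 0.591 km.

0.591 km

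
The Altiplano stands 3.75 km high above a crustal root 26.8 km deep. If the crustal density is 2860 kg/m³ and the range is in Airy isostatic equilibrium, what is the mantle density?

3260 kg/m³

Airy balance: ρ_c h = (ρ_m − ρ_c) r → ρ_m = ρ_c (1 + h/r).
ρ_m = 2860 × (1 + 3.75 km/26.8 km) = 3260 kg/m³.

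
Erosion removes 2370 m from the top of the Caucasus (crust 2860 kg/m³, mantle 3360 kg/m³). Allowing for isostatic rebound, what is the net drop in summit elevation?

353 m

Rebound u = e ρ_c/ρ_m = 2370 m × 2860/3360 = 2017 m.
Net surface drop = e − u = 2370 m − 2017 m = e (ρ_m − ρ_c)/ρ_m = 353 m.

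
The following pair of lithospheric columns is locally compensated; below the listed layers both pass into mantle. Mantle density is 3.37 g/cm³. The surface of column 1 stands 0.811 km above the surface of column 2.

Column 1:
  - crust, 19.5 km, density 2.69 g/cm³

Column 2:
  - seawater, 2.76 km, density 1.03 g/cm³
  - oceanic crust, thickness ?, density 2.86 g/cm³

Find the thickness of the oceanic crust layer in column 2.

7.98 km

Take the compensation level at the base of the deeper column (depth z_c below the surface of column 1) and equate Σ ρ_i t_i down to z_c; mantle fills any gap and the z_c terms cancel.
Column 1: 19.5×2.69 + (z_c − 19.5)×3.37
Column 2: 0.811×0 + 2.76×1.03 + x×2.86 + (z_c − 0.811 − 2.76 − x)×3.37
The z_c×3.37 term appears on both sides and cancels. Collect the known terms of each column as K = Σ(ρt)_known − 3.37 × (depth of known layers): K_1 = 52.455 − 3.37×19.5 = −13.26; K_2 = 2.8428 − 3.37×(0.811 + 2.76) = −9.19147.
Balance: K_1 = K_2 − x×(3.37 − 2.86), so x = (K_2 − K_1)/(3.37 − 2.86) = 4.06853/0.51 = 7.98 km.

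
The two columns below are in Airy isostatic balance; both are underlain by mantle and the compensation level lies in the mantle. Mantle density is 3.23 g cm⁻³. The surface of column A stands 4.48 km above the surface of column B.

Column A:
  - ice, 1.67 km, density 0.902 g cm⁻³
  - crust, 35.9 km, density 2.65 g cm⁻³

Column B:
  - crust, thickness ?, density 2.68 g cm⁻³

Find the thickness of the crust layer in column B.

18.6 km

Take the compensation level at the base of the deeper column (depth z_c below the surface of column A) and equate Σ ρ_i t_i down to z_c; mantle fills any gap and the z_c terms cancel.
Column A: 1.67×0.902 + 35.9×2.65 + (z_c − 37.57)×3.23
Column B: 4.48×0 + x×2.68 + (z_c − 4.48 − 0 − x)×3.23
The z_c×3.23 term appears on both sides and cancels. Collect the known terms of each column as K = Σ(ρt)_known − 3.23 × (depth of known layers): K_A = 96.64134 − 3.23×37.57 = −24.70976; K_B = 0 − 3.23×(4.48 + 0) = −14.4704.
Balance: K_A = K_B − x×(3.23 − 2.68), so x = (K_B − K_A)/(3.23 − 2.68) = 10.2394/0.55 = 18.6 km.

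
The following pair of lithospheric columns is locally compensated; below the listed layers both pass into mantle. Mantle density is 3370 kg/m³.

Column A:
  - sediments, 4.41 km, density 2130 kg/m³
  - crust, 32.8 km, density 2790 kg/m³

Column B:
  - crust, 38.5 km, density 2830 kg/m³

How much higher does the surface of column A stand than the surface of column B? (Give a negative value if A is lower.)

For any compensation level in the mantle, the mantle terms cancel and isostasy reduces to e = (Σt_A − Σt_B) − (Σ(ρt)_A − Σ(ρt)_B) / ρ_m.
Σt_A = 37.21 km; Σt_B = 38.5 km; Σ(ρt)_A = 100905.3; Σ(ρt)_B = 108955 (in km·kg/m³).
e = (37.21 − 38.5) − (100905.3 − 108955) / 3370 = 1.1 km.

1.1 km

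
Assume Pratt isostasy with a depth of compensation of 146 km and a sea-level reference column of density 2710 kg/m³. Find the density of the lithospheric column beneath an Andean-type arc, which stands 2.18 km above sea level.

Pratt balance: ρ_ref D = ρ (D + h).
ρ = ρ_ref D/(D + h) = 2710 × 146 km/(146 km + 2.18 km) = 2670 kg/m³.

2670 kg/m³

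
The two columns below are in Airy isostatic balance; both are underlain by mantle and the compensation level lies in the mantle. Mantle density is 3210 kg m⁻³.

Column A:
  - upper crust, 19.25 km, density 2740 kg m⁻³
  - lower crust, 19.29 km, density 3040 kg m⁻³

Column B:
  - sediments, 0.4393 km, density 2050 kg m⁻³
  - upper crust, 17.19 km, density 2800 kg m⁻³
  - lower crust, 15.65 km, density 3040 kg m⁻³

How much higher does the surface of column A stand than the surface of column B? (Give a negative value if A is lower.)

0.657 km

For any compensation level in the mantle, the mantle terms cancel and isostasy reduces to e = (Σt_A − Σt_B) − (Σ(ρt)_A − Σ(ρt)_B) / ρ_m.
Σt_A = 38.54 km; Σt_B = 33.2793 km; Σ(ρt)_A = 111386.6; Σ(ρt)_B = 96608.565 (in km·kg m⁻³).
e = (38.54 − 33.2793) − (111386.6 − 96608.565) / 3210 = 0.657 km.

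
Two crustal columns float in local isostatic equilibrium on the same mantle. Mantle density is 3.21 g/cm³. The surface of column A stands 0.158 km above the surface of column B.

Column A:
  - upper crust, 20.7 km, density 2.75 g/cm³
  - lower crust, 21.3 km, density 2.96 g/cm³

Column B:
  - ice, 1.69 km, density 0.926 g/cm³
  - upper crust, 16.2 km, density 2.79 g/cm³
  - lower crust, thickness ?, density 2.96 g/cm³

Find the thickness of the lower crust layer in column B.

14.7 km

Take the compensation level at the base of the deeper column (depth z_c below the surface of column A) and equate Σ ρ_i t_i down to z_c; mantle fills any gap and the z_c terms cancel.
Column A: 20.7×2.75 + 21.3×2.96 + (z_c − 42)×3.21
Column B: 0.158×0 + 1.69×0.926 + 16.2×2.79 + x×2.96 + (z_c − 0.158 − 17.89 − x)×3.21
The z_c×3.21 term appears on both sides and cancels. Collect the known terms of each column as K = Σ(ρt)_known − 3.21 × (depth of known layers): K_A = 119.973 − 3.21×42 = −14.847; K_B = 46.76294 − 3.21×(0.158 + 17.89) = −11.17114.
Balance: K_A = K_B − x×(3.21 − 2.96), so x = (K_B − K_A)/(3.21 − 2.96) = 3.67586/0.25 = 14.7 km.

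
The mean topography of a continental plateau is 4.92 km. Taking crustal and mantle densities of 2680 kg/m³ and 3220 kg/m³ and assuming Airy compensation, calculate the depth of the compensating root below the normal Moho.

24.4 km

Balancing pressure at the compensation depth: the weight of the topography is balanced by the buoyancy of the root, ρ_c h = (ρ_m − ρ_c) r.
r = h · ρ_c / (ρ_m − ρ_c) = 4.92 km × 2680 / (3220 − 2680) = 24.4 km.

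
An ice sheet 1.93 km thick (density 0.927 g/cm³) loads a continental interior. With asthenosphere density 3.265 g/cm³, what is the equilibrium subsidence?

Isostatic balance requires: the ice load ρ_ice t is balanced by mantle displaced below, ρ_m s.
s = t ρ_ice / ρ_m = 1.93 km × 0.927/3.265 = 0.548 km.

0.548 km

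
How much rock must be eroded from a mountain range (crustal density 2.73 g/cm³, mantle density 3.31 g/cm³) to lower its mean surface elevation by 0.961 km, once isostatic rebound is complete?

Net drop Δ = e − u = e − e ρ_c/ρ_m = e (ρ_m − ρ_c)/ρ_m.
e = Δ ρ_m/(ρ_m − ρ_c) = 0.961 km × 3.31/0.58 = 5.48 km.

5.48 km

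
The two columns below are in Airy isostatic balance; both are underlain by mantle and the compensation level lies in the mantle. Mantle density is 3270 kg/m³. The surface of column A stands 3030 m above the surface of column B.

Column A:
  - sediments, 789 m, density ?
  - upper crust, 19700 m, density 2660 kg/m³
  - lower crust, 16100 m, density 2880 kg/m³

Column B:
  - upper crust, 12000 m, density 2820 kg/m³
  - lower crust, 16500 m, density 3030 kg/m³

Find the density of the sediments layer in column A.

2040 kg/m³

Take the compensation level at the base of the deeper column (depth z_c below the surface of column A) and equate Σ ρ_i t_i down to z_c; mantle fills any gap and the z_c terms cancel.
Column A: 789×ρ + 19700×2660 + 16100×2880 + (z_c − 36589)×3270
Column B: 3030×0 + 12000×2820 + 16500×3030 + (z_c − 3030 − 28500)×3270
The z_c×3270 term appears on both sides and cancels. Collect the known terms of each column as K = Σ(ρt)_known − 3270 × (depth of known layers): K_A = 98770000 − 3270×36589 = −20876030; K_B = 83835000 − 3270×(3030 + 28500) = −19268100.
Balance: K_A + 789×ρ = K_B, so ρ = (K_B − K_A)/789 = 1607930/789 = 2040 kg/m³.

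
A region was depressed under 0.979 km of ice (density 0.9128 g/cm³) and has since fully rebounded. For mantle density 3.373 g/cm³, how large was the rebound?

0.265 km

Removing the load lets mantle flow back in; uplift u satisfies ρ_ice t = ρ_m u.
u = t ρ_ice/ρ_m = 0.979 km × 0.9128/3.373 = 0.265 km.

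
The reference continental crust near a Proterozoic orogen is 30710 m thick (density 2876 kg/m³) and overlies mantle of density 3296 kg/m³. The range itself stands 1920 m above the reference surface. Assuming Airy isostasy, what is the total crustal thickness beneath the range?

45800 m

Root depth r = h ρ_c / (ρ_m − ρ_c) = 1920 m × 2876 / 420 = 13150 m.
Total thickness = T + h + r = 30710 m + 1920 m + 13150 m = 45800 m.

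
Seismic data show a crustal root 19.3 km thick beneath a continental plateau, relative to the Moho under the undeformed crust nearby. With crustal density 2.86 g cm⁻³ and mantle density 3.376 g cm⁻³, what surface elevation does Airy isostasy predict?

For local isostatic compensation: ρ_c h = (ρ_m − ρ_c) r.
h = r (ρ_m − ρ_c) / ρ_c = 19.3 km × (3.376 − 2.86) / 2.86 = 3.48 km.

3.48 km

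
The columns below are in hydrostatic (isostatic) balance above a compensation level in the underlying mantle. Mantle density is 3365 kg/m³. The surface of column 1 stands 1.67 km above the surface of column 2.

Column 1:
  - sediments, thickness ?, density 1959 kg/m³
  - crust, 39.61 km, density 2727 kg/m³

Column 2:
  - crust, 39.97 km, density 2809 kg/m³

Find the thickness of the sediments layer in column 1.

1.83 km

Take the compensation level at the base of the deeper column (depth z_c below the surface of column 1) and equate Σ ρ_i t_i down to z_c; mantle fills any gap and the z_c terms cancel.
Column 1: x×1959 + 39.61×2727 + (z_c − 39.61 − x)×3365
Column 2: 1.67×0 + 39.97×2809 + (z_c − 1.67 − 39.97)×3365
The z_c×3365 term appears on both sides and cancels. Collect the known terms of each column as K = Σ(ρt)_known − 3365 × (depth of known layers): K_1 = 108016.47 − 3365×39.61 = −25271.18; K_2 = 112275.73 − 3365×(1.67 + 39.97) = −27842.87.
Balance: K_1 − x×(3365 − 1959) = K_2, so x = (K_1 − K_2)/(3365 − 1959) = 2571.69/1406 = 1.83 km.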